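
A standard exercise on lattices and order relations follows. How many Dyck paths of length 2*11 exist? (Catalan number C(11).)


C(n) = C(2n, n) / (n+1).
C(22, 11) = 705432
C(11) = 705432 / 12 = 58786


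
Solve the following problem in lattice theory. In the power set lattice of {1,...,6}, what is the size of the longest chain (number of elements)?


A chain is a totally ordered subset; we count the number of elements in a maximum chain.
Compute, for each element x, the size of the longest chain ending at x:
  {}: 1
  {1}: 2
  {2}: 2
  {3}: 2
  {4}: 2
  {5}: 2
  ...
A maximum chain: {} < {1} < {1,2} < {1,2,3} < {1,2,3,4} < {1,2,3,4,5} < {1,2,3,4,5,6}
Number of elements in the longest chain: 7


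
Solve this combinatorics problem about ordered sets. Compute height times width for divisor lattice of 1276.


Height = length of longest chain minus 1; width = size of largest antichain.
A maximum chain: 1 | 29 | 319 | 638 | 1276  (height 4).
A maximum antichain: {4, 22, 58, 319}  (width 4).
Product = 4 * 4 = 16


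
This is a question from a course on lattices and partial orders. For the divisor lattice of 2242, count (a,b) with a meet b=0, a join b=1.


Complement pair (a,b): a meet b = bottom, a join b = top.
Here: gcd(a,b)=1 and lcm(a,b)=2242, i.e. a*b=2242 with a,b coprime.
Pairs found: (1,2242), (2,1121), (19,118), (38,59), ... (4 more)
Total ordered pairs: 8


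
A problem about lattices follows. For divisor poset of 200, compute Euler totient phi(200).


phi(n) = n * prod_{p|n} (1 - 1/p).
Prime divisors of 200: [2, 5]
phi(200) = 200 * (1 - 1/2) * (1 - 1/5)
phi(200) = 80


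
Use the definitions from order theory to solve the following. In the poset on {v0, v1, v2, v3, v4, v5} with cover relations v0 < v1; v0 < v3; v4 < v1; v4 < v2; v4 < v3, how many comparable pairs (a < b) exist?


A comparable pair {a,b} has a < b or b < a in the order.
Count unordered pairs where one element is strictly below the other.
Examples: {v0,v1}, {v0,v3}, {v1,v4}, {v2,v4}, ...
Total comparable pairs: 5


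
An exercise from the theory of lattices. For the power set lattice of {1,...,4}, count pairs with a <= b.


The order relation is {(a,b) : a <= b}, reflexive so it includes (a,a).
Examples: ({},{}), ({},{1,2}), ({},{1,2,3}), ({},{1,2,3,4}), ({},{1,2,4}), ...
Total ordered pairs: 81


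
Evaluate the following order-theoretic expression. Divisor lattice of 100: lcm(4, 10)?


Join=lcm.
gcd(4,10)=2
lcm=20


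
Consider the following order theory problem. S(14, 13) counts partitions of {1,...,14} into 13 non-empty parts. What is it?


S(n,k) = k*S(n-1,k) + S(n-1,k-1).
S(13,13) = 1, S(13,12) = 78
S(14,13) = 13*1 + 78 = 13 + 78
S(14,13) = 91


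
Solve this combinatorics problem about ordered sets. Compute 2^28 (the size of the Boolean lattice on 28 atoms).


Power set = 2^n.
2^28 = 268435456


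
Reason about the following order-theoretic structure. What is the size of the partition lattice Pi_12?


B(n) = number of set partitions of an n-element set.
B(n) satisfies the recurrence: B(n+1) = sum_k C(n,k)*B(k).
B(12) = 4213597


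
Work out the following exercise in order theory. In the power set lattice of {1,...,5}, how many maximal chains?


A maximal chain goes from the minimum element to a maximal element via cover relations.
Counting all min-to-max paths in the cover graph.
Total maximal chains: 120


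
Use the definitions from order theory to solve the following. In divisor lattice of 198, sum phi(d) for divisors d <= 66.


Divisors of 198 up to 66: [1, 2, 3, 6, 9, 11, 18, 22, 33, 66]
phi values: [1, 1, 2, 2, 6, 10, 6, 10, 20, 20]
Sum = 78


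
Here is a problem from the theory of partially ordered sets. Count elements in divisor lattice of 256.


Divisors of 256: [1, 2, 4, 8, 16, 32, 64, 128, 256]
Count: 9


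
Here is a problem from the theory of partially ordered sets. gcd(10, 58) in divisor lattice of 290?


Meet=gcd.
gcd(10,58)=2


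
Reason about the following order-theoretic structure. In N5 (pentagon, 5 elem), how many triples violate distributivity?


Distributive law: a ^ (b v c) = (a ^ b) v (a ^ c).
Check all 5^3 = 125 ordered triples (a,b,c).
  e.g. a=b, b=a, c=c: lhs=b != rhs=a
  e.g. a=b, b=c, c=a: lhs=b != rhs=a
Total violating triples: 2


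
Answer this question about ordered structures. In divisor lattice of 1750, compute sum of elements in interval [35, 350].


Interval [35,350] in divisors of 1750: [35, 70, 175, 350]
Sum = 630


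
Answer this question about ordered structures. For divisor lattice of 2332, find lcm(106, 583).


In a divisor lattice, join = lcm (least common multiple).
Compute lcm iteratively: start with first element, then lcm(current, next).
Elements: [106, 583]
lcm(106,583) = 1166
Final lcm = 1166


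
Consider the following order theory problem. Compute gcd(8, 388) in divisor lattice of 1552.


In a divisor lattice, meet = gcd (greatest common divisor).
By Euclidean algorithm or factoring: gcd(8,388) = 4


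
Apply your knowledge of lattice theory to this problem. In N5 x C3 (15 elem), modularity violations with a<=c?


Modular law: if a <= c then a v (b ^ c) = (a v b) ^ c.
Check all triples (a,b,c) with a <= c among 15 elements.
  e.g. a=(a,0), b=(c,0), c=(b,0): lhs=(a,0) != rhs=(b,0)
  e.g. a=(a,0), b=(c,1), c=(b,0): lhs=(a,0) != rhs=(b,0)
Total violating triples: 18


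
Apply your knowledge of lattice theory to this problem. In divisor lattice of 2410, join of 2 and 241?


In a divisor lattice, join = lcm (least common multiple).
gcd(2,241) = 1
lcm(2,241) = 2*241/gcd = 482/1 = 482


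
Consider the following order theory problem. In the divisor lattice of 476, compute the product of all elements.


Divisors of 476: [1, 2, 4, 7, 14, 17, 28, 34, 68, 119, 238, 476]
Product = n^(d(n)/2) = 476^(12/2)
Product = 11631660463230976


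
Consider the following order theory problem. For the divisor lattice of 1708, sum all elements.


sigma(n) = sum of divisors.
Divisors of 1708: [1, 2, 4, 7, 14, 28, 61, 122, 244, 427, 854, 1708]
Sum = 3472


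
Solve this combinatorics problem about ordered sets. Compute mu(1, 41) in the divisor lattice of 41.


In a divisor lattice, mu(a,b) = mu(b/a) where mu is the classical Mobius function.
b/a = 41/1 = 41
Prime factorization of 41: primes [41]
41 is squarefree with 1 prime factor(s), so mu(41) = (-1)^1 = -1


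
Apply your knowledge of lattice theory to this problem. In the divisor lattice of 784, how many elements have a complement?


An element a is complemented if some b has a meet b = bottom, a join b = top.
a is complemented iff gcd(a, n/a)=1, i.e. a is a unitary divisor of 784.
Complemented elements: 1, 16, 49, 784
Count: 4


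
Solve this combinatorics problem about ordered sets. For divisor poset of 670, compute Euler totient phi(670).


phi(n) = n * prod_{p|n} (1 - 1/p).
Prime divisors of 670: [2, 5, 67]
phi(670) = 670 * (1 - 1/2) * (1 - 1/5) * (1 - 1/67)
phi(670) = 264


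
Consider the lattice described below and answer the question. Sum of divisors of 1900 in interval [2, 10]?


Interval [2,10] in divisors of 1900: [2, 10]
Sum = 12


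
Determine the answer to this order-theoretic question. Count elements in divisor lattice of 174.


Divisors of 174: [1, 2, 3, 6, 29, 58, 87, 174]
Count: 8


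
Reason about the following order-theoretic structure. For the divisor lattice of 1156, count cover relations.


A cover relation a -< b holds when a < b with no c strictly between.
Cover relations:
  1 -< 2
  1 -< 17
  2 -< 4
  2 -< 34
  4 -< 68
  17 -< 34
  17 -< 289
  34 -< 68
  ...4 more
Total: 12


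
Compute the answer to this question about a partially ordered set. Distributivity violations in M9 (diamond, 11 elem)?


Distributive law: a ^ (b v c) = (a ^ b) v (a ^ c).
Check all 11^3 = 1331 ordered triples (a,b,c).
  e.g. a=a1, b=a2, c=a3: lhs=a1 != rhs=0
  e.g. a=a1, b=a2, c=a4: lhs=a1 != rhs=0
Total violating triples: 504


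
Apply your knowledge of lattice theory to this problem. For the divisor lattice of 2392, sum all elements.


sigma(n) = sum of divisors.
Divisors of 2392: [1, 2, 4, 8, 13, 23, 26, 46, 52, 92, 104, 184, 299, 598, 1196, 2392]
Sum = 5040


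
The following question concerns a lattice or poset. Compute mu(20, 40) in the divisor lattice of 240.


In a divisor lattice, mu(a,b) = mu(b/a) where mu is the classical Mobius function.
b/a = 40/20 = 2
Prime factorization of 2: primes [2]
2 is squarefree with 1 prime factor(s), so mu(2) = (-1)^1 = -1


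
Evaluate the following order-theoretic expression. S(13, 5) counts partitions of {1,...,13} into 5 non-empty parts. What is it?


S(n,k) = k*S(n-1,k) + S(n-1,k-1).
S(12,5) = 1379400, S(12,4) = 611501
S(13,5) = 5*1379400 + 611501 = 6897000 + 611501
S(13,5) = 7508501


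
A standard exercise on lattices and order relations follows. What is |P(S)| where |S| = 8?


Power set = 2^n.
2^8 = 256


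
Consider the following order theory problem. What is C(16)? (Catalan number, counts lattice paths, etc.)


C(n) = C(2n, n) / (n+1).
C(32, 16) = 601080390
C(16) = 601080390 / 17 = 35357670


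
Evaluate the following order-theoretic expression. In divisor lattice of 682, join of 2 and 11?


In a divisor lattice, join = lcm (least common multiple).
gcd(2,11) = 1
lcm(2,11) = 2*11/gcd = 22/1 = 22


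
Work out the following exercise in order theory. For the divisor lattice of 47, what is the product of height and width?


Height = length of longest chain minus 1; width = size of largest antichain.
A maximum chain: 1 | 47  (height 1).
A maximum antichain: {1}  (width 1).
Product = 1 * 1 = 1


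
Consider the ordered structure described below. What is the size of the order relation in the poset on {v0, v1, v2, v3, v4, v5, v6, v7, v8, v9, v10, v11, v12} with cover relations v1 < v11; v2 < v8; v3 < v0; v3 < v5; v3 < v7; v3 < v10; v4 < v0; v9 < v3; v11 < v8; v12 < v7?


The order relation is {(a,b) : a <= b}, reflexive so it includes (a,a).
Examples: (v0,v0), (v1,v1), (v1,v11), (v1,v8), (v10,v10), ...
Total ordered pairs: 28


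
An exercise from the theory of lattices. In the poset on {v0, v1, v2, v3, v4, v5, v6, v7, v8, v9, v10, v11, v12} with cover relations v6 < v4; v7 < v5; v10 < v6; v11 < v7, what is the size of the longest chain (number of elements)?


A chain is a totally ordered subset; we count the number of elements in a maximum chain.
Compute, for each element x, the size of the longest chain ending at x:
  v0: 1
  v1: 1
  v2: 1
  v3: 1
  v8: 1
  v9: 1
  ...
A maximum chain: v10 < v6 < v4
Number of elements in the longest chain: 3


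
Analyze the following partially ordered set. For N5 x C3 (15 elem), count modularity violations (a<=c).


Modular law: if a <= c then a v (b ^ c) = (a v b) ^ c.
Check all triples (a,b,c) with a <= c among 15 elements.
  e.g. a=(a,0), b=(c,0), c=(b,0): lhs=(a,0) != rhs=(b,0)
  e.g. a=(a,0), b=(c,1), c=(b,0): lhs=(a,0) != rhs=(b,0)
Total violating triples: 18


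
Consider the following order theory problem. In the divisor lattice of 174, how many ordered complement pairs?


Complement pair (a,b): a meet b = bottom, a join b = top.
Here: gcd(a,b)=1 and lcm(a,b)=174, i.e. a*b=174 with a,b coprime.
Pairs found: (1,174), (2,87), (3,58), (6,29), ... (4 more)
Total ordered pairs: 8


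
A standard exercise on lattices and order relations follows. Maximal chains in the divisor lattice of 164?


A maximal chain goes from the minimum element to a maximal element via cover relations.
Counting all min-to-max paths in the cover graph.
Total maximal chains: 3


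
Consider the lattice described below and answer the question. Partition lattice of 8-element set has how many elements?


B(n) = number of set partitions of an n-element set.
B(n) satisfies the recurrence: B(n+1) = sum_k C(n,k)*B(k).
B(8) = 4140


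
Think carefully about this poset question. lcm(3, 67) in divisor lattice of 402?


Join=lcm.
gcd(3,67)=1
lcm=201


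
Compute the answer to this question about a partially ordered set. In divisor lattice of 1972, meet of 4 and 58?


In a divisor lattice, meet = gcd (greatest common divisor).
By Euclidean algorithm or factoring: gcd(4,58) = 2


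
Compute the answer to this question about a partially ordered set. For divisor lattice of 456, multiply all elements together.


Divisors of 456: [1, 2, 3, 4, 6, 8, 12, 19, 24, 38, 57, 76, 114, 152, 228, 456]
Product = n^(d(n)/2) = 456^(16/2)
Product = 1869471037565976969216


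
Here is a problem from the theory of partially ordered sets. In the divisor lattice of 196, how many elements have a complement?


An element a is complemented if some b has a meet b = bottom, a join b = top.
a is complemented iff gcd(a, n/a)=1, i.e. a is a unitary divisor of 196.
Complemented elements: 1, 4, 49, 196
Count: 4


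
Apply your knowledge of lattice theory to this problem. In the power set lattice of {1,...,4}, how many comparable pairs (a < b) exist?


A comparable pair {a,b} has a < b or b < a in the order.
Count unordered pairs where one element is strictly below the other.
Examples: {{},{1}}, {{},{2}}, {{},{3}}, {{},{4}}, ...
Total comparable pairs: 65


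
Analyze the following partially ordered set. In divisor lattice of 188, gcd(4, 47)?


Meet=gcd.
gcd(4,47)=1


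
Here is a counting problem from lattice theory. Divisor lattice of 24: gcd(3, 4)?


Meet=gcd.
gcd(3,4)=1


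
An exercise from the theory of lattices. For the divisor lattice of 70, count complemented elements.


An element a is complemented if some b has a meet b = bottom, a join b = top.
a is complemented iff gcd(a, n/a)=1, i.e. a is a unitary divisor of 70.
Complemented elements: 1, 2, 5, 7, 10, 14, ... (2 more)
Count: 8


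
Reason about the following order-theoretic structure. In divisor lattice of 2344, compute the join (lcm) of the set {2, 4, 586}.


In a divisor lattice, join = lcm (least common multiple).
Compute lcm iteratively: start with first element, then lcm(current, next).
Elements: [2, 4, 586]
lcm(2,4) = 4
lcm(4,586) = 1172
Final lcm = 1172


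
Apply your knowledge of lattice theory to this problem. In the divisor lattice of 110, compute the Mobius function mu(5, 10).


In a divisor lattice, mu(a,b) = mu(b/a) where mu is the classical Mobius function.
b/a = 10/5 = 2
Prime factorization of 2: primes [2]
2 is squarefree with 1 prime factor(s), so mu(2) = (-1)^1 = -1


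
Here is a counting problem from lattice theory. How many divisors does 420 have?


Divisors of 420: [1, 2, 3, 4, 5, 6, 7, 10, 12, 14, 15, 20, 21, 28, 30, 35, 42, 60, 70, 84, 105, 140, 210, 420]
Count: 24


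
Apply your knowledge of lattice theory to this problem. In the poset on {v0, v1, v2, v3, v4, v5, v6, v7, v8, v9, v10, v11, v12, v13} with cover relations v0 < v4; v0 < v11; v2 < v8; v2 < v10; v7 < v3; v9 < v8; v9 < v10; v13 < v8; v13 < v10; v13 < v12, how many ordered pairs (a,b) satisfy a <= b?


The order relation is {(a,b) : a <= b}, reflexive so it includes (a,a).
Examples: (v0,v0), (v0,v11), (v0,v4), (v1,v1), (v10,v10), ...
Total ordered pairs: 24


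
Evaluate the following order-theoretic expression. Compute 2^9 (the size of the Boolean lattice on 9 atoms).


Power set = 2^n.
2^9 = 512


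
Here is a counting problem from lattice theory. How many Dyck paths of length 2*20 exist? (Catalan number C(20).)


C(n) = C(2n, n) / (n+1).
C(40, 20) = 137846528820
C(20) = 137846528820 / 21 = 6564120420


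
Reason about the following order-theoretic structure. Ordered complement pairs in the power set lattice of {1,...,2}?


Complement pair (a,b): a meet b = bottom, a join b = top.
Here: A intersect B = {} and A union B = {1,...,2}.
Pairs found: ({},{1,2}), ({1},{2}), ({2},{1}), ({1,2},{})
Total ordered pairs: 4


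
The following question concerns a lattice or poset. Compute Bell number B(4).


B(n) = number of set partitions of an n-element set.
B(n) satisfies the recurrence: B(n+1) = sum_k C(n,k)*B(k).
B(4) = 15


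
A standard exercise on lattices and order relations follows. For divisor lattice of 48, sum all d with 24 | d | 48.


Interval [24,48] in divisors of 48: [24, 48]
Sum = 72


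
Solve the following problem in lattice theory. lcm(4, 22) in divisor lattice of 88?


Join=lcm.
gcd(4,22)=2
lcm=44


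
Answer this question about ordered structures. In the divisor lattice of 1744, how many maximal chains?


A maximal chain goes from the minimum element to a maximal element via cover relations.
Counting all min-to-max paths in the cover graph.
Total maximal chains: 5


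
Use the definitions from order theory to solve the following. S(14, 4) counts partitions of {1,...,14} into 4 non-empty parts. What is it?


S(n,k) = k*S(n-1,k) + S(n-1,k-1).
S(13,4) = 2532530, S(13,3) = 261625
S(14,4) = 4*2532530 + 261625 = 10130120 + 261625
S(14,4) = 10391745


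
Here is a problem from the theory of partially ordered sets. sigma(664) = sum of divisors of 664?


sigma(n) = sum of divisors.
Divisors of 664: [1, 2, 4, 8, 83, 166, 332, 664]
Sum = 1260


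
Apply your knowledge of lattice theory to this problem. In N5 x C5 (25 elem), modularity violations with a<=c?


Modular law: if a <= c then a v (b ^ c) = (a v b) ^ c.
Check all triples (a,b,c) with a <= c among 25 elements.
  e.g. a=(a,0), b=(c,0), c=(b,0): lhs=(a,0) != rhs=(b,0)
  e.g. a=(a,0), b=(c,1), c=(b,0): lhs=(a,0) != rhs=(b,0)
Total violating triples: 75


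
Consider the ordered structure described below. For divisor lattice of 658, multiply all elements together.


Divisors of 658: [1, 2, 7, 14, 47, 94, 329, 658]
Product = n^(d(n)/2) = 658^(8/2)
Product = 187457825296


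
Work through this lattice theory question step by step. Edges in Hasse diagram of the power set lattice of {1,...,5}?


A cover relation a -< b holds when a < b with no c strictly between.
Cover relations:
  {} -< {1}
  {} -< {2}
  {} -< {3}
  {} -< {4}
  {} -< {5}
  {1} -< {1,2}
  {1} -< {1,3}
  {1} -< {1,4}
  ...72 more
Total: 80


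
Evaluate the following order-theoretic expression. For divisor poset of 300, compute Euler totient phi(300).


phi(n) = n * prod_{p|n} (1 - 1/p).
Prime divisors of 300: [2, 3, 5]
phi(300) = 300 * (1 - 1/2) * (1 - 1/3) * (1 - 1/5)
phi(300) = 80


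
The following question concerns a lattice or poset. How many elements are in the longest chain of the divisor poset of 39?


A chain is a totally ordered subset; we count the number of elements in a maximum chain.
Compute, for each element x, the size of the longest chain ending at x:
  1: 1
  3: 2
  13: 2
  39: 3
A maximum chain: 1 < 3 < 39
Number of elements in the longest chain: 3


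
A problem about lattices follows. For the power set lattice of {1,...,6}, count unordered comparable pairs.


A comparable pair {a,b} has a < b or b < a in the order.
Count unordered pairs where one element is strictly below the other.
Examples: {{},{1}}, {{},{2}}, {{},{3}}, {{},{4}}, ...
Total comparable pairs: 665


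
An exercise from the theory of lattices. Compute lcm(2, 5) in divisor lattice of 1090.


In a divisor lattice, join = lcm (least common multiple).
gcd(2,5) = 1
lcm(2,5) = 2*5/gcd = 10/1 = 10


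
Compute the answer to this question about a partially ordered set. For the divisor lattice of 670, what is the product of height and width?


Height = length of longest chain minus 1; width = size of largest antichain.
A maximum chain: 1 | 67 | 335 | 670  (height 3).
A maximum antichain: {2, 5, 67}  (width 3).
Product = 3 * 3 = 9


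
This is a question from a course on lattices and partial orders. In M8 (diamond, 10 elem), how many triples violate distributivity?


Distributive law: a ^ (b v c) = (a ^ b) v (a ^ c).
Check all 10^3 = 1000 ordered triples (a,b,c).
  e.g. a=a1, b=a2, c=a3: lhs=a1 != rhs=0
  e.g. a=a1, b=a2, c=a4: lhs=a1 != rhs=0
Total violating triples: 336


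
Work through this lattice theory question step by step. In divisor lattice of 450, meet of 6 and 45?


In a divisor lattice, meet = gcd (greatest common divisor).
By Euclidean algorithm or factoring: gcd(6,45) = 3


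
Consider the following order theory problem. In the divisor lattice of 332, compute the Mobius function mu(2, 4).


In a divisor lattice, mu(a,b) = mu(b/a) where mu is the classical Mobius function.
b/a = 4/2 = 2
Prime factorization of 2: primes [2]
2 is squarefree with 1 prime factor(s), so mu(2) = (-1)^1 = -1


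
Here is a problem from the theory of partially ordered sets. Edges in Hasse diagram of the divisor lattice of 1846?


A cover relation a -< b holds when a < b with no c strictly between.
Cover relations:
  1 -< 2
  1 -< 13
  1 -< 71
  2 -< 26
  2 -< 142
  13 -< 26
  13 -< 923
  26 -< 1846
  ...4 more
Total: 12


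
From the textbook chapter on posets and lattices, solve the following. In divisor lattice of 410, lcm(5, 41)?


Join=lcm.
gcd(5,41)=1
lcm=205


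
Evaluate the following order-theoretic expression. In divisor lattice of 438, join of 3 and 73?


In a divisor lattice, join = lcm (least common multiple).
gcd(3,73) = 1
lcm(3,73) = 3*73/gcd = 219/1 = 219


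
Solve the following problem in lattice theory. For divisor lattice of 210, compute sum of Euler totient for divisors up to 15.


Divisors of 210 up to 15: [1, 2, 3, 5, 6, 7, 10, 14, 15]
phi values: [1, 1, 2, 4, 2, 6, 4, 6, 8]
Sum = 34


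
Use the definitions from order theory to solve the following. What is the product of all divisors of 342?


Divisors of 342: [1, 2, 3, 6, 9, 18, 19, 38, 57, 114, 171, 342]
Product = n^(d(n)/2) = 342^(12/2)
Product = 1600135042849344


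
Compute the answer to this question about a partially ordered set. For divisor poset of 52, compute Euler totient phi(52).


phi(n) = n * prod_{p|n} (1 - 1/p).
Prime divisors of 52: [2, 13]
phi(52) = 52 * (1 - 1/2) * (1 - 1/13)
phi(52) = 24


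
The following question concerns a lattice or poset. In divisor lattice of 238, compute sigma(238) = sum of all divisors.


sigma(n) = sum of divisors.
Divisors of 238: [1, 2, 7, 14, 17, 34, 119, 238]
Sum = 432


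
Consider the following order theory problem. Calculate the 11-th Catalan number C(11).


C(n) = C(2n, n) / (n+1).
C(22, 11) = 705432
C(11) = 705432 / 12 = 58786


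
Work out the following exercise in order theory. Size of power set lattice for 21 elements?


Power set = 2^n.
2^21 = 2097152


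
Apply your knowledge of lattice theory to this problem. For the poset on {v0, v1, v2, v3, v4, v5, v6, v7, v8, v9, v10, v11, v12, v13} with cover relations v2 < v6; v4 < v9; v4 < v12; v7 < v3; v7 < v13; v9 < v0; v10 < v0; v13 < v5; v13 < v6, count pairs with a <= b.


The order relation is {(a,b) : a <= b}, reflexive so it includes (a,a).
Examples: (v0,v0), (v1,v1), (v10,v0), (v10,v10), (v11,v11), ...
Total ordered pairs: 26


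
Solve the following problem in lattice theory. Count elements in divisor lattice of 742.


Divisors of 742: [1, 2, 7, 14, 53, 106, 371, 742]
Count: 8


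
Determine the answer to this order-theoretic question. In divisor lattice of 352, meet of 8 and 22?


In a divisor lattice, meet = gcd (greatest common divisor).
By Euclidean algorithm or factoring: gcd(8,22) = 2


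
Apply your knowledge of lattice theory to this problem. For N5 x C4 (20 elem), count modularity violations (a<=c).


Modular law: if a <= c then a v (b ^ c) = (a v b) ^ c.
Check all triples (a,b,c) with a <= c among 20 elements.
  e.g. a=(a,0), b=(c,0), c=(b,0): lhs=(a,0) != rhs=(b,0)
  e.g. a=(a,0), b=(c,1), c=(b,0): lhs=(a,0) != rhs=(b,0)
Total violating triples: 40


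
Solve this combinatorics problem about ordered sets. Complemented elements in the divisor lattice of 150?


An element a is complemented if some b has a meet b = bottom, a join b = top.
a is complemented iff gcd(a, n/a)=1, i.e. a is a unitary divisor of 150.
Complemented elements: 1, 2, 3, 6, 25, 50, ... (2 more)
Count: 8


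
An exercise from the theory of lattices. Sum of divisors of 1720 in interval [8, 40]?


Interval [8,40] in divisors of 1720: [8, 40]
Sum = 48


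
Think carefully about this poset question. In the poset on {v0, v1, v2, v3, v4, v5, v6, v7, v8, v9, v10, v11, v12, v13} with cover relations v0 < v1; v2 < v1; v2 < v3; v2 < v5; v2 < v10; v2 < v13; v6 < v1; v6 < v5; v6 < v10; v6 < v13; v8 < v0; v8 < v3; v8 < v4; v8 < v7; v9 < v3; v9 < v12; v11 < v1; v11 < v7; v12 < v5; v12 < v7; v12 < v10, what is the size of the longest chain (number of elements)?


A chain is a totally ordered subset; we count the number of elements in a maximum chain.
Compute, for each element x, the size of the longest chain ending at x:
  v2: 1
  v6: 1
  v8: 1
  v9: 1
  v11: 1
  v0: 2
  ...
A maximum chain: v8 < v0 < v1
Number of elements in the longest chain: 3


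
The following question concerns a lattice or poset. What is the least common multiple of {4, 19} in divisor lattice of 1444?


In a divisor lattice, join = lcm (least common multiple).
Compute lcm iteratively: start with first element, then lcm(current, next).
Elements: [4, 19]
lcm(4,19) = 76
Final lcm = 76


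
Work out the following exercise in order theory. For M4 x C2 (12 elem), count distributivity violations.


Distributive law: a ^ (b v c) = (a ^ b) v (a ^ c).
Check all 12^3 = 1728 ordered triples (a,b,c).
  e.g. a=(a1,0), b=(a2,0), c=(a3,0): lhs=(a1,0) != rhs=(0,0)
  e.g. a=(a1,0), b=(a2,0), c=(a3,1): lhs=(a1,0) != rhs=(0,0)
Total violating triples: 192


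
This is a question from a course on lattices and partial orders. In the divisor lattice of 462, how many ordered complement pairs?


Complement pair (a,b): a meet b = bottom, a join b = top.
Here: gcd(a,b)=1 and lcm(a,b)=462, i.e. a*b=462 with a,b coprime.
Pairs found: (1,462), (2,231), (3,154), (6,77), ... (12 more)
Total ordered pairs: 16


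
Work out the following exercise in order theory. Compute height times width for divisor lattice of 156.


Height = length of longest chain minus 1; width = size of largest antichain.
A maximum chain: 1 | 13 | 39 | 78 | 156  (height 4).
A maximum antichain: {4, 6, 26, 39}  (width 4).
Product = 4 * 4 = 16


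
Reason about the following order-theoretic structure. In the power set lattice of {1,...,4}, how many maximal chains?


A maximal chain goes from the minimum element to a maximal element via cover relations.
Counting all min-to-max paths in the cover graph.
Total maximal chains: 24


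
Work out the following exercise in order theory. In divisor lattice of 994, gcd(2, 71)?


Meet=gcd.
gcd(2,71)=1


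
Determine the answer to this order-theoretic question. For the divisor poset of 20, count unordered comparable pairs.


A comparable pair {a,b} has a < b or b < a in the order.
Count unordered pairs where one element is strictly below the other.
Examples: {1,2}, {1,4}, {1,5}, {1,10}, ...
Total comparable pairs: 12


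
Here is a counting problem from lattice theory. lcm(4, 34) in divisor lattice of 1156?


Join=lcm.
gcd(4,34)=2
lcm=68


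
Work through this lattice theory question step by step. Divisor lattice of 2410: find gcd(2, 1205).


In a divisor lattice, meet = gcd (greatest common divisor).
By Euclidean algorithm or factoring: gcd(2,1205) = 1


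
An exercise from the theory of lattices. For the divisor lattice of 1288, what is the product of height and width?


Height = length of longest chain minus 1; width = size of largest antichain.
A maximum chain: 1 | 23 | 161 | 322 | 644 | 1288  (height 5).
A maximum antichain: {4, 14, 46, 161}  (width 4).
Product = 5 * 4 = 20


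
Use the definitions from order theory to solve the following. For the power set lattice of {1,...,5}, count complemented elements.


An element a is complemented if some b has a meet b = bottom, a join b = top.
every subset A has complement S\A, so all elements are complemented.
Complemented elements: {}, {1}, {2}, {3}, {4}, {5}, ... (26 more)
Count: 32


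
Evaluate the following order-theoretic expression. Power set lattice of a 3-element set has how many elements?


Power set = 2^n.
2^3 = 8


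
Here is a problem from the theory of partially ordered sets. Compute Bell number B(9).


B(n) = number of set partitions of an n-element set.
B(n) satisfies the recurrence: B(n+1) = sum_k C(n,k)*B(k).
B(9) = 21147


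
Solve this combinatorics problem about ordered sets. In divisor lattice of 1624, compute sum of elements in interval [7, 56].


Interval [7,56] in divisors of 1624: [7, 14, 28, 56]
Sum = 105


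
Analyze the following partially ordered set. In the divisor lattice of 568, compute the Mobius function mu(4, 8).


In a divisor lattice, mu(a,b) = mu(b/a) where mu is the classical Mobius function.
b/a = 8/4 = 2
Prime factorization of 2: primes [2]
2 is squarefree with 1 prime factor(s), so mu(2) = (-1)^1 = -1


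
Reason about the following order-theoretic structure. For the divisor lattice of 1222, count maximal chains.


A maximal chain goes from the minimum element to a maximal element via cover relations.
Counting all min-to-max paths in the cover graph.
Total maximal chains: 6


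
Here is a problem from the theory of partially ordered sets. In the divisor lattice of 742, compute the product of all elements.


Divisors of 742: [1, 2, 7, 14, 53, 106, 371, 742]
Product = n^(d(n)/2) = 742^(8/2)
Product = 303120718096


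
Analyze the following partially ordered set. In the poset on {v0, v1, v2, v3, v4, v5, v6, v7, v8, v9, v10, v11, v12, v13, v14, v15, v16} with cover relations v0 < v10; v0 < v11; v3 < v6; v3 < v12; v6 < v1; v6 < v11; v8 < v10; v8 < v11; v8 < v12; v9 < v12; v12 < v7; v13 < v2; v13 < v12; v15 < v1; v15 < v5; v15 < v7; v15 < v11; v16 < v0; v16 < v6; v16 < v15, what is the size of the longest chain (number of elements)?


A chain is a totally ordered subset; we count the number of elements in a maximum chain.
Compute, for each element x, the size of the longest chain ending at x:
  v3: 1
  v4: 1
  v8: 1
  v9: 1
  v13: 1
  v14: 1
  ...
A maximum chain: v3 < v6 < v1
Number of elements in the longest chain: 3


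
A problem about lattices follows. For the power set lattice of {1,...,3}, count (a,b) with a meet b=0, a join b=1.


Complement pair (a,b): a meet b = bottom, a join b = top.
Here: A intersect B = {} and A union B = {1,...,3}.
Pairs found: ({},{1,2,3}), ({1},{2,3}), ({2},{1,3}), ({3},{1,2}), ... (4 more)
Total ordered pairs: 8


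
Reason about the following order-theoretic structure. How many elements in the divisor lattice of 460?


Divisors of 460: [1, 2, 4, 5, 10, 20, 23, 46, 92, 115, 230, 460]
Count: 12


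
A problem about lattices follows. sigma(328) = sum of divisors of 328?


sigma(n) = sum of divisors.
Divisors of 328: [1, 2, 4, 8, 41, 82, 164, 328]
Sum = 630


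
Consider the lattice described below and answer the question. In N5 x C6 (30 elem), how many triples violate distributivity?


Distributive law: a ^ (b v c) = (a ^ b) v (a ^ c).
Check all 30^3 = 27000 ordered triples (a,b,c).
  e.g. a=(b,0), b=(a,0), c=(c,0): lhs=(b,0) != rhs=(a,0)
  e.g. a=(b,0), b=(a,0), c=(c,1): lhs=(b,0) != rhs=(a,0)
Total violating triples: 432


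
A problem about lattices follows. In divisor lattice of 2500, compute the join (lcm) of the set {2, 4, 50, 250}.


In a divisor lattice, join = lcm (least common multiple).
Compute lcm iteratively: start with first element, then lcm(current, next).
Elements: [2, 4, 50, 250]
lcm(2,4) = 4
lcm(4,50) = 100
lcm(100,250) = 500
Final lcm = 500


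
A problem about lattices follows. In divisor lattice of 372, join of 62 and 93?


In a divisor lattice, join = lcm (least common multiple).
gcd(62,93) = 31
lcm(62,93) = 62*93/gcd = 5766/31 = 186


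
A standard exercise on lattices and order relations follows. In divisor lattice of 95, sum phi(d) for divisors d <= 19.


Divisors of 95 up to 19: [1, 5, 19]
phi values: [1, 4, 18]
Sum = 23


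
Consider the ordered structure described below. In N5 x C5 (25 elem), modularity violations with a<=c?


Modular law: if a <= c then a v (b ^ c) = (a v b) ^ c.
Check all triples (a,b,c) with a <= c among 25 elements.
  e.g. a=(a,0), b=(c,0), c=(b,0): lhs=(a,0) != rhs=(b,0)
  e.g. a=(a,0), b=(c,1), c=(b,0): lhs=(a,0) != rhs=(b,0)
Total violating triples: 75


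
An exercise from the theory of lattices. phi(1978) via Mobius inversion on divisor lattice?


phi(n) = n * prod_{p|n} (1 - 1/p).
Prime divisors of 1978: [2, 23, 43]
phi(1978) = 1978 * (1 - 1/2) * (1 - 1/23) * (1 - 1/43)
phi(1978) = 924


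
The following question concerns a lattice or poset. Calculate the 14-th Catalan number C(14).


C(n) = C(2n, n) / (n+1).
C(28, 14) = 40116600
C(14) = 40116600 / 15 = 2674440


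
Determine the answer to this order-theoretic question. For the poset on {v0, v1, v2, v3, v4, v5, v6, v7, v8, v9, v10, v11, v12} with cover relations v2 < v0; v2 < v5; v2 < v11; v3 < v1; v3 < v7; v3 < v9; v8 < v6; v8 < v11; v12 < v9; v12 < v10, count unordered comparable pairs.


A comparable pair {a,b} has a < b or b < a in the order.
Count unordered pairs where one element is strictly below the other.
Examples: {v0,v2}, {v1,v3}, {v2,v5}, {v2,v11}, ...
Total comparable pairs: 10


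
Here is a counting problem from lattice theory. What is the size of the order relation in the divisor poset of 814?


The order relation is {(a,b) : a <= b}, reflexive so it includes (a,a).
Examples: (1,1), (1,11), (1,2), (1,22), (1,37), ...
Total ordered pairs: 27


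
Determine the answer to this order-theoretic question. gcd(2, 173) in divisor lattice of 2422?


Meet=gcd.
gcd(2,173)=1


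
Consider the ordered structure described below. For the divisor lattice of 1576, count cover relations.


A cover relation a -< b holds when a < b with no c strictly between.
Cover relations:
  1 -< 2
  1 -< 197
  2 -< 4
  2 -< 394
  4 -< 8
  4 -< 788
  8 -< 1576
  197 -< 394
  ...2 more
Total: 10


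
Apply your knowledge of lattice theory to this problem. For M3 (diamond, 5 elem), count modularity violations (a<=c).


Modular law: if a <= c then a v (b ^ c) = (a v b) ^ c.
Check all triples (a,b,c) with a <= c among 5 elements.
This lattice is modular (diamonds M_m and their chain-products are modular).
Total violating triples: 0


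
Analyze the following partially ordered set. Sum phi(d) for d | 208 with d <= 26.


Divisors of 208 up to 26: [1, 2, 4, 8, 13, 16, 26]
phi values: [1, 1, 2, 4, 12, 8, 12]
Sum = 40


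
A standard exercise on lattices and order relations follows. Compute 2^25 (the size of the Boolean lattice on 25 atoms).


Power set = 2^n.
2^25 = 33554432


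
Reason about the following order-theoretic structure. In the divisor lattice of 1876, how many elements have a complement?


An element a is complemented if some b has a meet b = bottom, a join b = top.
a is complemented iff gcd(a, n/a)=1, i.e. a is a unitary divisor of 1876.
Complemented elements: 1, 4, 7, 28, 67, 268, ... (2 more)
Count: 8


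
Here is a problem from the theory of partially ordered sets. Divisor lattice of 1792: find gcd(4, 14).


In a divisor lattice, meet = gcd (greatest common divisor).
By Euclidean algorithm or factoring: gcd(4,14) = 2


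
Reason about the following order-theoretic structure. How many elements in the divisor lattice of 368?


Divisors of 368: [1, 2, 4, 8, 16, 23, 46, 92, 184, 368]
Count: 10


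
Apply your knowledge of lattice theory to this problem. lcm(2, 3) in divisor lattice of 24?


Join=lcm.
gcd(2,3)=1
lcm=6


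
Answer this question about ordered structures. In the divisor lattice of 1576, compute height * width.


Height = length of longest chain minus 1; width = size of largest antichain.
A maximum chain: 1 | 197 | 394 | 788 | 1576  (height 4).
A maximum antichain: {2, 197}  (width 2).
Product = 4 * 2 = 8


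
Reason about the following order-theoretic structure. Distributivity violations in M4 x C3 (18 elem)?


Distributive law: a ^ (b v c) = (a ^ b) v (a ^ c).
Check all 18^3 = 5832 ordered triples (a,b,c).
  e.g. a=(a1,0), b=(a2,0), c=(a3,0): lhs=(a1,0) != rhs=(0,0)
  e.g. a=(a1,0), b=(a2,0), c=(a3,1): lhs=(a1,0) != rhs=(0,0)
Total violating triples: 648


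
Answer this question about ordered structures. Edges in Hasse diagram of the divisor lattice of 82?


A cover relation a -< b holds when a < b with no c strictly between.
Cover relations:
  1 -< 2
  1 -< 41
  2 -< 82
  41 -< 82
Total: 4


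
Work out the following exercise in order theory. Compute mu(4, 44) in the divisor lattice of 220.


In a divisor lattice, mu(a,b) = mu(b/a) where mu is the classical Mobius function.
b/a = 44/4 = 11
Prime factorization of 11: primes [11]
11 is squarefree with 1 prime factor(s), so mu(11) = (-1)^1 = -1


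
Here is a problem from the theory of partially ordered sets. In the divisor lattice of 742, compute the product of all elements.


Divisors of 742: [1, 2, 7, 14, 53, 106, 371, 742]
Product = n^(d(n)/2) = 742^(8/2)
Product = 303120718096


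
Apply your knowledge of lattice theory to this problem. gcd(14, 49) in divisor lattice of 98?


Meet=gcd.
gcd(14,49)=7


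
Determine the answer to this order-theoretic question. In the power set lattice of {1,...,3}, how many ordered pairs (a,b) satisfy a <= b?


The order relation is {(a,b) : a <= b}, reflexive so it includes (a,a).
Examples: ({},{}), ({},{1,2}), ({},{1,2,3}), ({},{1,3}), ({},{1}), ...
Total ordered pairs: 27


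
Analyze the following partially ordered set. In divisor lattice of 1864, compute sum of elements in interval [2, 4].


Interval [2,4] in divisors of 1864: [2, 4]
Sum = 6


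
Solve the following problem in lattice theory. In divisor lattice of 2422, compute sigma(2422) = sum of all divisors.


sigma(n) = sum of divisors.
Divisors of 2422: [1, 2, 7, 14, 173, 346, 1211, 2422]
Sum = 4176


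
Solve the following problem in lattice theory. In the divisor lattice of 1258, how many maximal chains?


A maximal chain goes from the minimum element to a maximal element via cover relations.
Counting all min-to-max paths in the cover graph.
Total maximal chains: 6


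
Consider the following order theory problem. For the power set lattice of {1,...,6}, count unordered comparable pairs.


A comparable pair {a,b} has a < b or b < a in the order.
Count unordered pairs where one element is strictly below the other.
Examples: {{},{1}}, {{},{2}}, {{},{3}}, {{},{4}}, ...
Total comparable pairs: 665


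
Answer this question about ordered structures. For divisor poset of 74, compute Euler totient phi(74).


phi(n) = n * prod_{p|n} (1 - 1/p).
Prime divisors of 74: [2, 37]
phi(74) = 74 * (1 - 1/2) * (1 - 1/37)
phi(74) = 36


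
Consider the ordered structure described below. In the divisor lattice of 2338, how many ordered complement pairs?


Complement pair (a,b): a meet b = bottom, a join b = top.
Here: gcd(a,b)=1 and lcm(a,b)=2338, i.e. a*b=2338 with a,b coprime.
Pairs found: (1,2338), (2,1169), (7,334), (14,167), ... (4 more)
Total ordered pairs: 8


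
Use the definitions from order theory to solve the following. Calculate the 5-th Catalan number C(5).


C(n) = C(2n, n) / (n+1).
C(10, 5) = 252
C(5) = 252 / 6 = 42


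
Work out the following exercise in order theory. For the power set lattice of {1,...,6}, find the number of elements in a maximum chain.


A chain is a totally ordered subset; we count the number of elements in a maximum chain.
Compute, for each element x, the size of the longest chain ending at x:
  {}: 1
  {1}: 2
  {2}: 2
  {3}: 2
  {4}: 2
  {5}: 2
  ...
A maximum chain: {} < {1} < {1,2} < {1,2,3} < {1,2,3,4} < {1,2,3,4,5} < {1,2,3,4,5,6}
Number of elements in the longest chain: 7


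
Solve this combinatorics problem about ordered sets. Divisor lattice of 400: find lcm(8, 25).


In a divisor lattice, join = lcm (least common multiple).
gcd(8,25) = 1
lcm(8,25) = 8*25/gcd = 200/1 = 200
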